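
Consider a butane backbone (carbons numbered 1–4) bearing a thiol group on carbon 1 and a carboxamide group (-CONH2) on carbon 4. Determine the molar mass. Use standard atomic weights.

Atom tally by fragment:
  HSCH2 → C:1 H:3 S:1
  CH2 → C:1 H:2
  CH2 → C:1 H:2
  CH2CONH2 → C:2 H:4 O:1 N:1
Element totals:
  C: 5
  H: 11
  N: 1
  O: 1
  S: 1
Molecular formula: C5H11NOS.
  M = 5(12.011) + 11(1.008) + 14.007 + 15.999 + 32.06
    = 60.055 + 11.088 + 14.007 + 15.999 + 32.060 = 133.209

133.21 g/mol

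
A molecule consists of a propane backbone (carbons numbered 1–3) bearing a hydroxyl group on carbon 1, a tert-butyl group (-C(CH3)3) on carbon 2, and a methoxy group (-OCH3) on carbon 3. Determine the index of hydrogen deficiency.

0

Atom tally by fragment:
  HOCH2 → C:1 H:3 O:1
  CH(C(CH3)3) → C:5 H:10
  CH2OCH3 → C:2 H:5 O:1
Element totals:
  C: 8
  H: 18
  O: 2
Molecular formula: C8H18O2.
DoU = (2C + 2 + N − H − X) / 2 = (2·8 + 2 + 0 − 18 − 0) / 2 = 0.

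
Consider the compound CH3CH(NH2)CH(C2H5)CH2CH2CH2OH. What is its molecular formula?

C8H19NO

Atom tally by fragment:
  CH3 → C:1 H:3
  CH(NH2) → C:1 H:3 N:1
  CH(C2H5) → C:3 H:6
  CH2 → C:1 H:2
  CH2CH2OH → C:2 H:5 O:1
Element totals:
  C: 8
  H: 19
  N: 1
  O: 1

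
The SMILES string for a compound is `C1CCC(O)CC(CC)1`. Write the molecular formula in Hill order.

Atom tally by fragment:
  cyclohexane ring core → C:6 H:12
  (− 2 ring H displaced by substituents)
  + OH → O:1 H:1
  + C2H5 → C:2 H:5
Element totals:
  C: 8
  H: 16
  O: 1

C8H16O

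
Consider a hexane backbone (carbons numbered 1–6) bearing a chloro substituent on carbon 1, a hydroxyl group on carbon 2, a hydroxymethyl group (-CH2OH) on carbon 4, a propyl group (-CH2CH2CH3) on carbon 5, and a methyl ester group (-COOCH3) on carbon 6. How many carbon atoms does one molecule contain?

12

Atom tally by fragment:
  ClCH2 → C:1 H:2 Cl:1
  CH(OH) → C:1 H:2 O:1
  CH2 → C:1 H:2
  CH(CH2OH) → C:2 H:4 O:1
  CH(CH2CH2CH3) → C:4 H:8
  CH2COOCH3 → C:3 H:5 O:2
Element totals:
  C: 12
  H: 23
  Cl: 1
  O: 4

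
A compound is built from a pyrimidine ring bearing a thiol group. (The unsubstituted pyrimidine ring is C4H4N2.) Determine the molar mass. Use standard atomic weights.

112.15 g/mol

Atom tally by fragment:
  pyrimidine ring core → C:4 H:4 N:2
  (− 1 ring H displaced by substituents)
  + SH → S:1 H:1
Element totals:
  C: 4
  H: 4
  N: 2
  S: 1
Molecular formula: C4H4N2S.
  M = 4(12.011) + 4(1.008) + 2(14.007) + 32.06
    = 48.044 + 4.032 + 28.014 + 32.060 = 112.150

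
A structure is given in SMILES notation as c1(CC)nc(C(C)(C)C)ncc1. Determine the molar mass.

Atom tally by fragment:
  pyrimidine ring core → C:4 H:4 N:2
  (− 2 ring H displaced by substituents)
  + C2H5 → C:2 H:5
  + C(CH3)3 → C:4 H:9
Element totals:
  C: 10
  H: 16
  N: 2
Molecular formula: C10H16N2.
  M = 10(12.011) + 16(1.008) + 2(14.007)
    = 120.110 + 16.128 + 28.014 = 164.252

164.25 g/mol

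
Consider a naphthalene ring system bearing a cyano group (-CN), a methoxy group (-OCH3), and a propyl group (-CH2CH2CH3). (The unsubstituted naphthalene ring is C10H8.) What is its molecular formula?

Atom tally by fragment:
  naphthalene ring system core → C:10 H:8
  (− 3 ring H displaced by substituents)
  + CN → C:1 N:1
  + OCH3 → C:1 H:3 O:1
  + CH2CH2CH3 → C:3 H:7
Element totals:
  C: 15
  H: 15
  N: 1
  O: 1

C15H15NO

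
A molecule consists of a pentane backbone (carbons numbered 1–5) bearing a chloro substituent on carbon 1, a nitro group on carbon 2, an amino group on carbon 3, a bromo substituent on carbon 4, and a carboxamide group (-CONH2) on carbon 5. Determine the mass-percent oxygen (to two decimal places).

Atom tally by fragment:
  ClCH2 → C:1 H:2 Cl:1
  CH(NO2) → C:1 H:1 N:1 O:2
  CH(NH2) → C:1 H:3 N:1
  CH(Br) → C:1 H:1 Br:1
  CH2CONH2 → C:2 H:4 O:1 N:1
Element totals:
  C: 6
  H: 11
  Br: 1
  Cl: 1
  N: 3
  O: 3
Molecular formula: C6H11BrClN3O3.
Molar mass = 288.526 g/mol.
Mass from O: 3 × 15.999 = 47.997 g/mol.
%O = 47.997 / 288.526 × 100 = 16.64%.

16.64%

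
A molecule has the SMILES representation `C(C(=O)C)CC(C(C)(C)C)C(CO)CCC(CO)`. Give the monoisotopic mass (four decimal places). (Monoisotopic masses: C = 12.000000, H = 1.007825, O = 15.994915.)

Atom tally by fragment:
  CH3COCH2 → C:3 H:5 O:1
  CH2 → C:1 H:2
  CH(C(CH3)3) → C:5 H:10
  CH(CH2OH) → C:2 H:4 O:1
  CH2 → C:1 H:2
  CH2 → C:1 H:2
  CH2CH2OH → C:2 H:5 O:1
Element totals:
  C: 15
  H: 30
  O: 3
Molecular formula: C15H30O3.
  M = 15(12.0) + 30(1.007825) + 3(15.994915)
    = 180.000000 + 30.234750 + 47.984745 = 258.219495

258.2195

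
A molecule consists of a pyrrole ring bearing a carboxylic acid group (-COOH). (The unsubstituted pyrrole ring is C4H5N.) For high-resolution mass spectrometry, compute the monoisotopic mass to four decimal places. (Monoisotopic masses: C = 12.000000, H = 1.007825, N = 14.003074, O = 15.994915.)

Atom tally by fragment:
  pyrrole ring core → C:4 H:5 N:1
  (− 1 ring H displaced by substituents)
  + COOH → C:1 H:1 O:2
Element totals:
  C: 5
  H: 5
  N: 1
  O: 2
Molecular formula: C5H5NO2.
  M = 5(12.0) + 5(1.007825) + 14.003074 + 2(15.994915)
    = 60.000000 + 5.039125 + 14.003074 + 31.989830 = 111.032029

111.0320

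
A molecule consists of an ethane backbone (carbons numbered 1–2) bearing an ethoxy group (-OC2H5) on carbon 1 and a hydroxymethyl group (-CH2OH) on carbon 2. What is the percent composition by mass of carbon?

57.66%

Atom tally by fragment:
  C2H5OCH2 → C:3 H:7 O:1
  CH2CH2OH → C:2 H:5 O:1
Element totals:
  C: 5
  H: 12
  O: 2
Molecular formula: C5H12O2.
Molar mass = 104.149 g/mol.
Mass from C: 5 × 12.011 = 60.055 g/mol.
%C = 60.055 / 104.149 × 100 = 57.66%.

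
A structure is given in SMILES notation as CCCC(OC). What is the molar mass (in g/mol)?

88.15 g/mol

Atom tally by fragment:
  CH3 → C:1 H:3
  CH2 → C:1 H:2
  CH2 → C:1 H:2
  CH2OCH3 → C:2 H:5 O:1
Element totals:
  C: 5
  H: 12
  O: 1
Molecular formula: C5H12O.
  M = 5(12.011) + 12(1.008) + 15.999
    = 60.055 + 12.096 + 15.999 = 88.150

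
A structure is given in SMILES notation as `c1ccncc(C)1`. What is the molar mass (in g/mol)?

Atom tally by fragment:
  pyridine ring core → C:5 H:5 N:1
  (− 1 ring H displaced by substituents)
  + CH3 → C:1 H:3
Element totals:
  C: 6
  H: 7
  N: 1
Molecular formula: C6H7N.
  M = 6(12.011) + 7(1.008) + 14.007
    = 72.066 + 7.056 + 14.007 = 93.129

93.13 g/mol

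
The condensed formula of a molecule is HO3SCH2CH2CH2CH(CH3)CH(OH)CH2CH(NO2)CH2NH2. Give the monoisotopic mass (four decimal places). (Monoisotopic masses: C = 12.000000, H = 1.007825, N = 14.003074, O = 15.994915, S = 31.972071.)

284.1042

Atom tally by fragment:
  HO3SCH2 → C:1 H:3 S:1 O:3
  CH2 → C:1 H:2
  CH2 → C:1 H:2
  CH(CH3) → C:2 H:4
  CH(OH) → C:1 H:2 O:1
  CH2 → C:1 H:2
  CH(NO2) → C:1 H:1 N:1 O:2
  CH2NH2 → C:1 H:4 N:1
Element totals:
  C: 9
  H: 20
  N: 2
  O: 6
  S: 1
Molecular formula: C9H20N2O6S.
  M = 9(12.0) + 20(1.007825) + 2(14.003074) + 6(15.994915) + 31.972071
    = 108.000000 + 20.156500 + 28.006148 + 95.969490 + 31.972071 = 284.104209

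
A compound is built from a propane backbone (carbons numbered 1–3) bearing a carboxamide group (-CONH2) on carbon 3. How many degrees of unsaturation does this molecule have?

Atom tally by fragment:
  CH3 → C:1 H:3
  CH2 → C:1 H:2
  CH2CONH2 → C:2 H:4 O:1 N:1
Element totals:
  C: 4
  H: 9
  N: 1
  O: 1
Molecular formula: C4H9NO.
DoU = (2C + 2 + N − H − X) / 2 = (2·4 + 2 + 1 − 9 − 0) / 2 = 1.

1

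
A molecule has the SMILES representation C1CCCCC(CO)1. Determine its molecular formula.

C7H14O

Atom tally by fragment:
  cyclohexane ring core → C:6 H:12
  (− 1 ring H displaced by substituents)
  + CH2OH → C:1 H:3 O:1
Element totals:
  C: 7
  H: 14
  O: 1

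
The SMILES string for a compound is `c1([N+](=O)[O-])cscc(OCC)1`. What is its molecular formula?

C6H7NO3S

Atom tally by fragment:
  thiophene ring core → C:4 H:4 S:1
  (− 2 ring H displaced by substituents)
  + NO2 → N:1 O:2
  + OC2H5 → C:2 H:5 O:1
Element totals:
  C: 6
  H: 7
  N: 1
  O: 3
  S: 1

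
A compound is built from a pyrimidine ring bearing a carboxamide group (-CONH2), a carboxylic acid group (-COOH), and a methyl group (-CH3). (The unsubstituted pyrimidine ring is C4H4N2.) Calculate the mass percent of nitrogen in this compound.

23.20%

Atom tally by fragment:
  pyrimidine ring core → C:4 H:4 N:2
  (− 3 ring H displaced by substituents)
  + CONH2 → C:1 H:2 O:1 N:1
  + COOH → C:1 H:1 O:2
  + CH3 → C:1 H:3
Element totals:
  C: 7
  H: 7
  N: 3
  O: 3
Molecular formula: C7H7N3O3.
Molar mass = 181.151 g/mol.
Mass from N: 3 × 14.007 = 42.021 g/mol.
%N = 42.021 / 181.151 × 100 = 23.20%.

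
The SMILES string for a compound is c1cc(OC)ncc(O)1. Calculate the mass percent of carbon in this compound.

57.59%

Atom tally by fragment:
  pyridine ring core → C:5 H:5 N:1
  (− 2 ring H displaced by substituents)
  + OCH3 → C:1 H:3 O:1
  + OH → O:1 H:1
Element totals:
  C: 6
  H: 7
  N: 1
  O: 2
Molecular formula: C6H7NO2.
Molar mass = 125.127 g/mol.
Mass from C: 6 × 12.011 = 72.066 g/mol.
%C = 72.066 / 125.127 × 100 = 57.59%.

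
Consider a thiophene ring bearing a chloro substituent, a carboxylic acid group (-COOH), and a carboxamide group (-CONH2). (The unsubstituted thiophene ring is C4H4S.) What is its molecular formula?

C6H4ClNO3S

Atom tally by fragment:
  thiophene ring core → C:4 H:4 S:1
  (− 3 ring H displaced by substituents)
  + Cl → Cl:1
  + COOH → C:1 H:1 O:2
  + CONH2 → C:1 H:2 O:1 N:1
Element totals:
  C: 6
  H: 4
  Cl: 1
  N: 1
  O: 3
  S: 1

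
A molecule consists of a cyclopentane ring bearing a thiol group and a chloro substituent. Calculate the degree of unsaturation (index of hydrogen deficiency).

1

Atom tally by fragment:
  cyclopentane ring core → C:5 H:10
  (− 2 ring H displaced by substituents)
  + SH → S:1 H:1
  + Cl → Cl:1
Element totals:
  C: 5
  H: 9
  Cl: 1
  S: 1
Molecular formula: C5H9ClS.
DoU = (2C + 2 + N − H − X) / 2 = (2·5 + 2 + 0 − 9 − 1) / 2 = 1.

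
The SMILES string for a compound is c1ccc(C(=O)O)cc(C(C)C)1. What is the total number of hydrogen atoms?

12

Atom tally by fragment:
  benzene ring core → C:6 H:6
  (− 2 ring H displaced by substituents)
  + COOH → C:1 H:1 O:2
  + CH(CH3)2 → C:3 H:7
Element totals:
  C: 10
  H: 12
  O: 2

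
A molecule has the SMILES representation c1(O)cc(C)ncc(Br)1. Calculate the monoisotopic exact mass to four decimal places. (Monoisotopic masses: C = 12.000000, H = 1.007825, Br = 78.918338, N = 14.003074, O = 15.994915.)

Atom tally by fragment:
  pyridine ring core → C:5 H:5 N:1
  (− 3 ring H displaced by substituents)
  + OH → O:1 H:1
  + CH3 → C:1 H:3
  + Br → Br:1
Element totals:
  C: 6
  H: 6
  Br: 1
  N: 1
  O: 1
Molecular formula: C6H6BrNO.
  M = 6(12.0) + 6(1.007825) + 78.918338 + 14.003074 + 15.994915
    = 72.000000 + 6.046950 + 78.918338 + 14.003074 + 15.994915 = 186.963277

186.9633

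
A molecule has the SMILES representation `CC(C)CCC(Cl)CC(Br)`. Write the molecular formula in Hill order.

C8H16BrCl

Atom tally by fragment:
  CH3 → C:1 H:3
  CH(CH3) → C:2 H:4
  CH2 → C:1 H:2
  CH2 → C:1 H:2
  CH(Cl) → C:1 H:1 Cl:1
  CH2 → C:1 H:2
  CH2Br → C:1 H:2 Br:1
Element totals:
  C: 8
  H: 16
  Br: 1
  Cl: 1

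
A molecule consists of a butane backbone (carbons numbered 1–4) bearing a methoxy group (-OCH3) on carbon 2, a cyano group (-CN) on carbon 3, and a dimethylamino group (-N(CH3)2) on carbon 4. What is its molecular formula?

C8H16N2O

Atom tally by fragment:
  CH3 → C:1 H:3
  CH(OCH3) → C:2 H:4 O:1
  CH(CN) → C:2 H:1 N:1
  CH2N(CH3)2 → C:3 H:8 N:1
Element totals:
  C: 8
  H: 16
  N: 2
  O: 1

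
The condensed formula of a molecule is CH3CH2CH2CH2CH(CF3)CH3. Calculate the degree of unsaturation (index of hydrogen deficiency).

Atom tally by fragment:
  CH3 → C:1 H:3
  CH2 → C:1 H:2
  CH2 → C:1 H:2
  CH2 → C:1 H:2
  CH(CF3) → C:2 H:1 F:3
  CH3 → C:1 H:3
Element totals:
  C: 7
  H: 13
  F: 3
Molecular formula: C7H13F3.
DoU = (2C + 2 + N − H − X) / 2 = (2·7 + 2 + 0 − 13 − 3) / 2 = 0.

0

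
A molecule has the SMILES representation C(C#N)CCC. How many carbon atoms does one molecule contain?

Atom tally by fragment:
  NCCH2 → C:2 H:2 N:1
  CH2 → C:1 H:2
  CH2 → C:1 H:2
  CH3 → C:1 H:3
Element totals:
  C: 5
  H: 9
  N: 1

5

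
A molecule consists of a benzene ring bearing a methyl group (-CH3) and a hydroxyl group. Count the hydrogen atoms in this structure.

8

Atom tally by fragment:
  benzene ring core → C:6 H:6
  (− 2 ring H displaced by substituents)
  + CH3 → C:1 H:3
  + OH → O:1 H:1
Element totals:
  C: 7
  H: 8
  O: 1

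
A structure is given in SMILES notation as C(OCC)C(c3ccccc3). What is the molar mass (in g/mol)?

150.22 g/mol

Atom tally by fragment:
  C2H5OCH2 → C:3 H:7 O:1
  CH2C6H5 → C:7 H:7
Element totals:
  C: 10
  H: 14
  O: 1
Molecular formula: C10H14O.
  M = 10(12.011) + 14(1.008) + 15.999
    = 120.110 + 14.112 + 15.999 = 150.221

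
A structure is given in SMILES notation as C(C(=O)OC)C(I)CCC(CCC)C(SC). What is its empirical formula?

Atom tally by fragment:
  CH3OOCCH2 → C:3 H:5 O:2
  CH(I) → C:1 H:1 I:1
  CH2 → C:1 H:2
  CH2 → C:1 H:2
  CH(CH2CH2CH3) → C:4 H:8
  CH2SCH3 → C:2 H:5 S:1
Element totals:
  C: 12
  H: 23
  I: 1
  O: 2
  S: 1
Molecular formula: C12H23IO2S.
gcd of subscripts (12, 23, 1, 2, 1) = 1, so the empirical formula equals the molecular formula.

C12H23IO2S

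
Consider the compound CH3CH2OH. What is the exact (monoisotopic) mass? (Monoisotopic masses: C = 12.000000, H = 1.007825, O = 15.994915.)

Element totals:
  C: 2
  H: 6
  O: 1
Molecular formula: C2H6O.
  M = 2(12.0) + 6(1.007825) + 15.994915
    = 24.000000 + 6.046950 + 15.994915 = 46.041865

46.0419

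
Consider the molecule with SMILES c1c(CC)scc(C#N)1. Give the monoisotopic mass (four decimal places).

137.0299

Atom tally by fragment:
  thiophene ring core → C:4 H:4 S:1
  (− 2 ring H displaced by substituents)
  + C2H5 → C:2 H:5
  + CN → C:1 N:1
Element totals:
  C: 7
  H: 7
  N: 1
  S: 1
Molecular formula: C7H7NS.
  M = 7(12.0) + 7(1.007825) + 14.003074 + 31.972071
    = 84.000000 + 7.054775 + 14.003074 + 31.972071 = 137.029920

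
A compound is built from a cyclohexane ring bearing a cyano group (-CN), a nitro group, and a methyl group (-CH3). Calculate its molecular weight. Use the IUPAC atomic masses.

Atom tally by fragment:
  cyclohexane ring core → C:6 H:12
  (− 3 ring H displaced by substituents)
  + CN → C:1 N:1
  + NO2 → N:1 O:2
  + CH3 → C:1 H:3
Element totals:
  C: 8
  H: 12
  N: 2
  O: 2
Molecular formula: C8H12N2O2.
  M = 8(12.011) + 12(1.008) + 2(14.007) + 2(15.999)
    = 96.088 + 12.096 + 28.014 + 31.998 = 168.196

168.20 g/mol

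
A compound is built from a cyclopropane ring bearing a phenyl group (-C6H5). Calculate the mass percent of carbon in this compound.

Atom tally by fragment:
  cyclopropane ring core → C:3 H:6
  (− 1 ring H displaced by substituents)
  + C6H5 → C:6 H:5
Element totals:
  C: 9
  H: 10
Molecular formula: C9H10.
Molar mass = 118.179 g/mol.
Mass from C: 9 × 12.011 = 108.099 g/mol.
%C = 108.099 / 118.179 × 100 = 91.47%.

91.47%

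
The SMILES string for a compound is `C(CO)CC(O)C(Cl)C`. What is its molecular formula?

Atom tally by fragment:
  HOCH2CH2 → C:2 H:5 O:1
  CH2 → C:1 H:2
  CH(OH) → C:1 H:2 O:1
  CH(Cl) → C:1 H:1 Cl:1
  CH3 → C:1 H:3
Element totals:
  C: 6
  H: 13
  Cl: 1
  O: 2

C6H13ClO2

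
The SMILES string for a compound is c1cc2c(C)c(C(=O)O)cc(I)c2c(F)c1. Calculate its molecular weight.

330.10 g/mol

Atom tally by fragment:
  naphthalene ring system core → C:10 H:8
  (− 4 ring H displaced by substituents)
  + CH3 → C:1 H:3
  + COOH → C:1 H:1 O:2
  + I → I:1
  + F → F:1
Element totals:
  C: 12
  H: 8
  F: 1
  I: 1
  O: 2
Molecular formula: C12H8FIO2.
  M = 12(12.011) + 8(1.008) + 18.998 + 126.904 + 2(15.999)
    = 144.132 + 8.064 + 18.998 + 126.904 + 31.998 = 330.096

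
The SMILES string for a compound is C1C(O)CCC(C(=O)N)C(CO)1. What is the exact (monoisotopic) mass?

Atom tally by fragment:
  cyclohexane ring core → C:6 H:12
  (− 3 ring H displaced by substituents)
  + OH → O:1 H:1
  + CONH2 → C:1 H:2 O:1 N:1
  + CH2OH → C:1 H:3 O:1
Element totals:
  C: 8
  H: 15
  N: 1
  O: 3
Molecular formula: C8H15NO3.
  M = 8(12.0) + 15(1.007825) + 14.003074 + 3(15.994915)
    = 96.000000 + 15.117375 + 14.003074 + 47.984745 = 173.105194

173.1052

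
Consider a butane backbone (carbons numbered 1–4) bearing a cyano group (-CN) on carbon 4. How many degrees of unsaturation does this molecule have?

Atom tally by fragment:
  CH3 → C:1 H:3
  CH2 → C:1 H:2
  CH2 → C:1 H:2
  CH2CN → C:2 H:2 N:1
Element totals:
  C: 5
  H: 9
  N: 1
Molecular formula: C5H9N.
DoU = (2C + 2 + N − H − X) / 2 = (2·5 + 2 + 1 − 9 − 0) / 2 = 2.

2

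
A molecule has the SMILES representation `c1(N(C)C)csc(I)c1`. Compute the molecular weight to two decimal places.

253.10 g/mol

Atom tally by fragment:
  thiophene ring core → C:4 H:4 S:1
  (− 2 ring H displaced by substituents)
  + N(CH3)2 → N:1 C:2 H:6
  + I → I:1
Element totals:
  C: 6
  H: 8
  I: 1
  N: 1
  S: 1
Molecular formula: C6H8INS.
  M = 6(12.011) + 8(1.008) + 126.904 + 14.007 + 32.06
    = 72.066 + 8.064 + 126.904 + 14.007 + 32.060 = 253.101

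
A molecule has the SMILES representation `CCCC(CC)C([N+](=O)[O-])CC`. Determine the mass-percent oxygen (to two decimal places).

Atom tally by fragment:
  CH3 → C:1 H:3
  CH2 → C:1 H:2
  CH2 → C:1 H:2
  CH(C2H5) → C:3 H:6
  CH(NO2) → C:1 H:1 N:1 O:2
  CH2 → C:1 H:2
  CH3 → C:1 H:3
Element totals:
  C: 9
  H: 19
  N: 1
  O: 2
Molecular formula: C9H19NO2.
Molar mass = 173.256 g/mol.
Mass from O: 2 × 15.999 = 31.998 g/mol.
%O = 31.998 / 173.256 × 100 = 18.47%.

18.47%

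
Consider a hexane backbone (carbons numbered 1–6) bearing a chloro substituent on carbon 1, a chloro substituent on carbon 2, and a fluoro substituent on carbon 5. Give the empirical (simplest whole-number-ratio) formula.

C6H11Cl2F

Atom tally by fragment:
  ClCH2 → C:1 H:2 Cl:1
  CH(Cl) → C:1 H:1 Cl:1
  CH2 → C:1 H:2
  CH2 → C:1 H:2
  CH(F) → C:1 H:1 F:1
  CH3 → C:1 H:3
Element totals:
  C: 6
  H: 11
  Cl: 2
  F: 1
Molecular formula: C6H11Cl2F.
gcd of subscripts (6, 2, 1, 11) = 1, so the empirical formula equals the molecular formula.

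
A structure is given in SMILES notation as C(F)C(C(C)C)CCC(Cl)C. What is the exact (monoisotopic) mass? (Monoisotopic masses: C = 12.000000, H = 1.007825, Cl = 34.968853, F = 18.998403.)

180.1081

Atom tally by fragment:
  FCH2 → C:1 H:2 F:1
  CH(CH(CH3)2) → C:4 H:8
  CH2 → C:1 H:2
  CH2 → C:1 H:2
  CH(Cl) → C:1 H:1 Cl:1
  CH3 → C:1 H:3
Element totals:
  C: 9
  H: 18
  Cl: 1
  F: 1
Molecular formula: C9H18ClF.
  M = 9(12.0) + 18(1.007825) + 34.968853 + 18.998403
    = 108.000000 + 18.140850 + 34.968853 + 18.998403 = 180.108106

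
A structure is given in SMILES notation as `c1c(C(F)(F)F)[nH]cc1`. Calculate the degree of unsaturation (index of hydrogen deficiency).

Atom tally by fragment:
  pyrrole ring core → C:4 H:5 N:1
  (− 1 ring H displaced by substituents)
  + CF3 → C:1 F:3
Element totals:
  C: 5
  H: 4
  F: 3
  N: 1
Molecular formula: C5H4F3N.
DoU = (2C + 2 + N − H − X) / 2 = (2·5 + 2 + 1 − 4 − 3) / 2 = 3.

3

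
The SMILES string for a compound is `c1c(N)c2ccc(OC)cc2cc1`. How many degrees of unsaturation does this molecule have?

Atom tally by fragment:
  naphthalene ring system core → C:10 H:8
  (− 2 ring H displaced by substituents)
  + NH2 → N:1 H:2
  + OCH3 → C:1 H:3 O:1
Element totals:
  C: 11
  H: 11
  N: 1
  O: 1
Molecular formula: C11H11NO.
DoU = (2C + 2 + N − H − X) / 2 = (2·11 + 2 + 1 − 11 − 0) / 2 = 7.

7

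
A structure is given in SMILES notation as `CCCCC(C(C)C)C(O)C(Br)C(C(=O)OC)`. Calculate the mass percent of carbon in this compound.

50.49%

Atom tally by fragment:
  CH3 → C:1 H:3
  CH2 → C:1 H:2
  CH2 → C:1 H:2
  CH2 → C:1 H:2
  CH(CH(CH3)2) → C:4 H:8
  CH(OH) → C:1 H:2 O:1
  CH(Br) → C:1 H:1 Br:1
  CH2COOCH3 → C:3 H:5 O:2
Element totals:
  C: 13
  H: 25
  Br: 1
  O: 3
Molecular formula: C13H25BrO3.
Molar mass = 309.244 g/mol.
Mass from C: 13 × 12.011 = 156.143 g/mol.
%C = 156.143 / 309.244 × 100 = 50.49%.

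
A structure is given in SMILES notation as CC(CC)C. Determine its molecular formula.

C5H12

Atom tally by fragment:
  CH3 → C:1 H:3
  CH(C2H5) → C:3 H:6
  CH3 → C:1 H:3
Element totals:
  C: 5
  H: 12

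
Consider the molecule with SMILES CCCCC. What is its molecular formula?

Atom tally by fragment:
  CH3 → C:1 H:3
  CH2 → C:1 H:2
  CH2 → C:1 H:2
  CH2 → C:1 H:2
  CH3 → C:1 H:3
Element totals:
  C: 5
  H: 12

C5H12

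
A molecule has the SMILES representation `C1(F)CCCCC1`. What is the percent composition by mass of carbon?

70.55%

Atom tally by fragment:
  cyclohexane ring core → C:6 H:12
  (− 1 ring H displaced by substituents)
  + F → F:1
Element totals:
  C: 6
  H: 11
  F: 1
Molecular formula: C6H11F.
Molar mass = 102.152 g/mol.
Mass from C: 6 × 12.011 = 72.066 g/mol.
%C = 72.066 / 102.152 × 100 = 70.55%.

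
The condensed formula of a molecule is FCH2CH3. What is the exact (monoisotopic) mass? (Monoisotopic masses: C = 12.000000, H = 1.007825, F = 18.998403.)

48.0375

Atom tally by fragment:
  FCH2 → C:1 H:2 F:1
  CH3 → C:1 H:3
Element totals:
  C: 2
  H: 5
  F: 1
Molecular formula: C2H5F.
  M = 2(12.0) + 5(1.007825) + 18.998403
    = 24.000000 + 5.039125 + 18.998403 = 48.037528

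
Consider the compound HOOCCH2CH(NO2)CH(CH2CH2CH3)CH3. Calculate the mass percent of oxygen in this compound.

33.82%

Atom tally by fragment:
  HOOCCH2 → C:2 H:3 O:2
  CH(NO2) → C:1 H:1 N:1 O:2
  CH(CH2CH2CH3) → C:4 H:8
  CH3 → C:1 H:3
Element totals:
  C: 8
  H: 15
  N: 1
  O: 4
Molecular formula: C8H15NO4.
Molar mass = 189.211 g/mol.
Mass from O: 4 × 15.999 = 63.996 g/mol.
%O = 63.996 / 189.211 × 100 = 33.82%.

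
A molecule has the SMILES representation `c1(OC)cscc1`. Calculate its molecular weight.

Atom tally by fragment:
  thiophene ring core → C:4 H:4 S:1
  (− 1 ring H displaced by substituents)
  + OCH3 → C:1 H:3 O:1
Element totals:
  C: 5
  H: 6
  O: 1
  S: 1
Molecular formula: C5H6OS.
  M = 5(12.011) + 6(1.008) + 15.999 + 32.06
    = 60.055 + 6.048 + 15.999 + 32.060 = 114.162

114.16 g/mol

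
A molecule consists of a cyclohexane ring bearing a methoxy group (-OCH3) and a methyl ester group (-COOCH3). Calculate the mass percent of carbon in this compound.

Atom tally by fragment:
  cyclohexane ring core → C:6 H:12
  (− 2 ring H displaced by substituents)
  + OCH3 → C:1 H:3 O:1
  + COOCH3 → C:2 H:3 O:2
Element totals:
  C: 9
  H: 16
  O: 3
Molecular formula: C9H16O3.
Molar mass = 172.224 g/mol.
Mass from C: 9 × 12.011 = 108.099 g/mol.
%C = 108.099 / 172.224 × 100 = 62.77%.

62.77%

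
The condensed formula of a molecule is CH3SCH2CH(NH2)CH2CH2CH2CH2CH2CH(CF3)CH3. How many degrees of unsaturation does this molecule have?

0

Element totals:
  C: 11
  H: 22
  F: 3
  N: 1
  S: 1
Molecular formula: C11H22F3NS.
DoU = (2C + 2 + N − H − X) / 2 = (2·11 + 2 + 1 − 22 − 3) / 2 = 0.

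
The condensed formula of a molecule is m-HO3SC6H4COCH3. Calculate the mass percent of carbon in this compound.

47.99%

Atom tally by fragment:
  benzene ring core → C:6 H:6
  (− 2 ring H displaced by substituents)
  + SO3H → S:1 O:3 H:1
  + COCH3 → C:2 H:3 O:1
Element totals:
  C: 8
  H: 8
  O: 4
  S: 1
Molecular formula: C8H8O4S.
Molar mass = 200.208 g/mol.
Mass from C: 8 × 12.011 = 96.088 g/mol.
%C = 96.088 / 200.208 × 100 = 47.99%.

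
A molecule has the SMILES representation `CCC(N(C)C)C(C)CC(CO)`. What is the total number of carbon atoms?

Atom tally by fragment:
  CH3 → C:1 H:3
  CH2 → C:1 H:2
  CH(N(CH3)2) → C:3 H:7 N:1
  CH(CH3) → C:2 H:4
  CH2 → C:1 H:2
  CH2CH2OH → C:2 H:5 O:1
Element totals:
  C: 10
  H: 23
  N: 1
  O: 1

10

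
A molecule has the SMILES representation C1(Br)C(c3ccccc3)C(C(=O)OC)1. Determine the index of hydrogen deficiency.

Atom tally by fragment:
  cyclopropane ring core → C:3 H:6
  (− 3 ring H displaced by substituents)
  + Br → Br:1
  + C6H5 → C:6 H:5
  + COOCH3 → C:2 H:3 O:2
Element totals:
  C: 11
  H: 11
  Br: 1
  O: 2
Molecular formula: C11H11BrO2.
DoU = (2C + 2 + N − H − X) / 2 = (2·11 + 2 + 0 − 11 − 1) / 2 = 6.

6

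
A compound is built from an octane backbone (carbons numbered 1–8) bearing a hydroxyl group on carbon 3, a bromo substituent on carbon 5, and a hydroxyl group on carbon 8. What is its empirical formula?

Atom tally by fragment:
  CH3 → C:1 H:3
  CH2 → C:1 H:2
  CH(OH) → C:1 H:2 O:1
  CH2 → C:1 H:2
  CH(Br) → C:1 H:1 Br:1
  CH2 → C:1 H:2
  CH2 → C:1 H:2
  CH2OH → C:1 H:3 O:1
Element totals:
  C: 8
  H: 17
  Br: 1
  O: 2
Molecular formula: C8H17BrO2.
gcd of subscripts (1, 8, 17, 2) = 1, so the empirical formula equals the molecular formula.

C8H17BrO2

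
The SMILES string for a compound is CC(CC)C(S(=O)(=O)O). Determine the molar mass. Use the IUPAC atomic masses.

152.21 g/mol

Atom tally by fragment:
  CH3 → C:1 H:3
  CH(C2H5) → C:3 H:6
  CH2SO3H → C:1 H:3 S:1 O:3
Element totals:
  C: 5
  H: 12
  O: 3
  S: 1
Molecular formula: C5H12O3S.
  M = 5(12.011) + 12(1.008) + 3(15.999) + 32.06
    = 60.055 + 12.096 + 47.997 + 32.060 = 152.208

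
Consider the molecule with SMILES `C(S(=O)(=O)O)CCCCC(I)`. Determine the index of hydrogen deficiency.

Atom tally by fragment:
  HO3SCH2 → C:1 H:3 S:1 O:3
  CH2 → C:1 H:2
  CH2 → C:1 H:2
  CH2 → C:1 H:2
  CH2 → C:1 H:2
  CH2I → C:1 H:2 I:1
Element totals:
  C: 6
  H: 13
  I: 1
  O: 3
  S: 1
Molecular formula: C6H13IO3S.
DoU = (2C + 2 + N − H − X) / 2 = (2·6 + 2 + 0 − 13 − 1) / 2 = 0.

0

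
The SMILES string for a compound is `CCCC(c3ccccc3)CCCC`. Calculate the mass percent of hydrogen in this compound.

11.65%

Atom tally by fragment:
  CH3 → C:1 H:3
  CH2 → C:1 H:2
  CH2 → C:1 H:2
  CH(C6H5) → C:7 H:6
  CH2 → C:1 H:2
  CH2 → C:1 H:2
  CH2 → C:1 H:2
  CH3 → C:1 H:3
Element totals:
  C: 14
  H: 22
Molecular formula: C14H22.
Molar mass = 190.330 g/mol.
Mass from H: 22 × 1.008 = 22.176 g/mol.
%H = 22.176 / 190.330 × 100 = 11.65%.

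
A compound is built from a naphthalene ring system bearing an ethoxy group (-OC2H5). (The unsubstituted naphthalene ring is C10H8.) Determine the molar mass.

172.23 g/mol

Atom tally by fragment:
  naphthalene ring system core → C:10 H:8
  (− 1 ring H displaced by substituents)
  + OC2H5 → C:2 H:5 O:1
Element totals:
  C: 12
  H: 12
  O: 1
Molecular formula: C12H12O.
  M = 12(12.011) + 12(1.008) + 15.999
    = 144.132 + 12.096 + 15.999 = 172.227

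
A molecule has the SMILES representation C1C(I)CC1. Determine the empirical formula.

Atom tally by fragment:
  cyclobutane ring core → C:4 H:8
  (− 1 ring H displaced by substituents)
  + I → I:1
Element totals:
  C: 4
  H: 7
  I: 1
Molecular formula: C4H7I.
gcd of subscripts (4, 7, 1) = 1, so the empirical formula equals the molecular formula.

C4H7I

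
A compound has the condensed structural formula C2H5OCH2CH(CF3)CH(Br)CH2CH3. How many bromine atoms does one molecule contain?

Atom tally by fragment:
  C2H5OCH2 → C:3 H:7 O:1
  CH(CF3) → C:2 H:1 F:3
  CH(Br) → C:1 H:1 Br:1
  CH2 → C:1 H:2
  CH3 → C:1 H:3
Element totals:
  C: 8
  H: 14
  Br: 1
  F: 3
  O: 1

1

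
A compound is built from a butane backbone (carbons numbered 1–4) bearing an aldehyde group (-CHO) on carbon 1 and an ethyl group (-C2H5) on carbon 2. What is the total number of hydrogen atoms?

14

Atom tally by fragment:
  OHCCH2 → C:2 H:3 O:1
  CH(C2H5) → C:3 H:6
  CH2 → C:1 H:2
  CH3 → C:1 H:3
Element totals:
  C: 7
  H: 14
  O: 1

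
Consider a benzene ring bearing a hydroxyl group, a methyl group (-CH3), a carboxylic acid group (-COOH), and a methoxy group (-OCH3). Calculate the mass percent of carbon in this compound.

59.34%

Atom tally by fragment:
  benzene ring core → C:6 H:6
  (− 4 ring H displaced by substituents)
  + OH → O:1 H:1
  + CH3 → C:1 H:3
  + COOH → C:1 H:1 O:2
  + OCH3 → C:1 H:3 O:1
Element totals:
  C: 9
  H: 10
  O: 4
Molecular formula: C9H10O4.
Molar mass = 182.175 g/mol.
Mass from C: 9 × 12.011 = 108.099 g/mol.
%C = 108.099 / 182.175 × 100 = 59.34%.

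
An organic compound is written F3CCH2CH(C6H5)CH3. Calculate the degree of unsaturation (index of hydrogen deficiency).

Element totals:
  C: 10
  H: 11
  F: 3
Molecular formula: C10H11F3.
DoU = (2C + 2 + N − H − X) / 2 = (2·10 + 2 + 0 − 11 − 3) / 2 = 4.

4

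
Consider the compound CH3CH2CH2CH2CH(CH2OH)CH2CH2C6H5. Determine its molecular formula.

Atom tally by fragment:
  CH3 → C:1 H:3
  CH2 → C:1 H:2
  CH2 → C:1 H:2
  CH2 → C:1 H:2
  CH(CH2OH) → C:2 H:4 O:1
  CH2 → C:1 H:2
  CH2C6H5 → C:7 H:7
Element totals:
  C: 14
  H: 22
  O: 1

C14H22O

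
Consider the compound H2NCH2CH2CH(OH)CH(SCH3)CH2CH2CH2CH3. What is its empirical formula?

C9H21NOS

Element totals:
  C: 9
  H: 21
  N: 1
  O: 1
  S: 1
Molecular formula: C9H21NOS.
gcd of subscripts (9, 21, 1, 1, 1) = 1, so the empirical formula equals the molecular formula.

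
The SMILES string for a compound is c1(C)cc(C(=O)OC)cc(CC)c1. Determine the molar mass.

178.23 g/mol

Atom tally by fragment:
  benzene ring core → C:6 H:6
  (− 3 ring H displaced by substituents)
  + CH3 → C:1 H:3
  + COOCH3 → C:2 H:3 O:2
  + C2H5 → C:2 H:5
Element totals:
  C: 11
  H: 14
  O: 2
Molecular formula: C11H14O2.
  M = 11(12.011) + 14(1.008) + 2(15.999)
    = 132.121 + 14.112 + 31.998 = 178.231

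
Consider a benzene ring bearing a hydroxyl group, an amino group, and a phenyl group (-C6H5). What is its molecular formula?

Atom tally by fragment:
  benzene ring core → C:6 H:6
  (− 3 ring H displaced by substituents)
  + OH → O:1 H:1
  + NH2 → N:1 H:2
  + C6H5 → C:6 H:5
Element totals:
  C: 12
  H: 11
  N: 1
  O: 1

C12H11NO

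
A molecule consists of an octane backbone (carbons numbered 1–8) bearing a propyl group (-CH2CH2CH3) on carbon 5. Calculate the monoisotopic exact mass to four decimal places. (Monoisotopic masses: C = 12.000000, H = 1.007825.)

156.1878

Atom tally by fragment:
  CH3 → C:1 H:3
  CH2 → C:1 H:2
  CH2 → C:1 H:2
  CH2 → C:1 H:2
  CH(CH2CH2CH3) → C:4 H:8
  CH2 → C:1 H:2
  CH2 → C:1 H:2
  CH3 → C:1 H:3
Element totals:
  C: 11
  H: 24
Molecular formula: C11H24.
  M = 11(12.0) + 24(1.007825)
    = 132.000000 + 24.187800 = 156.187800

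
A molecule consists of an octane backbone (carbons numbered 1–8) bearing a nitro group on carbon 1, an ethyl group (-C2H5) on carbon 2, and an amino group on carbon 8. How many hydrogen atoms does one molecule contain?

Atom tally by fragment:
  O2NCH2 → C:1 H:2 N:1 O:2
  CH(C2H5) → C:3 H:6
  CH2 → C:1 H:2
  CH2 → C:1 H:2
  CH2 → C:1 H:2
  CH2 → C:1 H:2
  CH2 → C:1 H:2
  CH2NH2 → C:1 H:4 N:1
Element totals:
  C: 10
  H: 22
  N: 2
  O: 2

22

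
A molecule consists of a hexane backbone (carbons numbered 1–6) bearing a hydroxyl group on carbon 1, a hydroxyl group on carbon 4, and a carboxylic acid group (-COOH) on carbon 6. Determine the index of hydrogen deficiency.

Atom tally by fragment:
  HOCH2 → C:1 H:3 O:1
  CH2 → C:1 H:2
  CH2 → C:1 H:2
  CH(OH) → C:1 H:2 O:1
  CH2 → C:1 H:2
  CH2COOH → C:2 H:3 O:2
Element totals:
  C: 7
  H: 14
  O: 4
Molecular formula: C7H14O4.
DoU = (2C + 2 + N − H − X) / 2 = (2·7 + 2 + 0 − 14 − 0) / 2 = 1.

1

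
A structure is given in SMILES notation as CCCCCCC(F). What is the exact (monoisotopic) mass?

118.1158

Atom tally by fragment:
  CH3 → C:1 H:3
  CH2 → C:1 H:2
  CH2 → C:1 H:2
  CH2 → C:1 H:2
  CH2 → C:1 H:2
  CH2 → C:1 H:2
  CH2F → C:1 H:2 F:1
Element totals:
  C: 7
  H: 15
  F: 1
Molecular formula: C7H15F.
  M = 7(12.0) + 15(1.007825) + 18.998403
    = 84.000000 + 15.117375 + 18.998403 = 118.115778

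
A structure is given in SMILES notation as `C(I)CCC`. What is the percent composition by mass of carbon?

26.11%

Atom tally by fragment:
  ICH2 → C:1 H:2 I:1
  CH2 → C:1 H:2
  CH2 → C:1 H:2
  CH3 → C:1 H:3
Element totals:
  C: 4
  H: 9
  I: 1
Molecular formula: C4H9I.
Molar mass = 184.020 g/mol.
Mass from C: 4 × 12.011 = 48.044 g/mol.
%C = 48.044 / 184.020 × 100 = 26.11%.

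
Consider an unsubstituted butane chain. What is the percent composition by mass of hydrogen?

17.34%

Atom tally by fragment:
  CH3 → C:1 H:3
  CH2 → C:1 H:2
  CH2 → C:1 H:2
  CH3 → C:1 H:3
Element totals:
  C: 4
  H: 10
Molecular formula: C4H10.
Molar mass = 58.124 g/mol.
Mass from H: 10 × 1.008 = 10.080 g/mol.
%H = 10.080 / 58.124 × 100 = 17.34%.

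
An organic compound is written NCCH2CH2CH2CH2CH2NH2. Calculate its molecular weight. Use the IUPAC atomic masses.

Atom tally by fragment:
  NCCH2 → C:2 H:2 N:1
  CH2 → C:1 H:2
  CH2 → C:1 H:2
  CH2 → C:1 H:2
  CH2NH2 → C:1 H:4 N:1
Element totals:
  C: 6
  H: 12
  N: 2
Molecular formula: C6H12N2.
  M = 6(12.011) + 12(1.008) + 2(14.007)
    = 72.066 + 12.096 + 28.014 = 112.176

112.18 g/mol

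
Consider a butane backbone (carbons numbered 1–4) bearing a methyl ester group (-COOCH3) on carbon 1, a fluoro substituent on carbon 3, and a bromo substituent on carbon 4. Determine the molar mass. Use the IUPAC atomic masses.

213.05 g/mol

Atom tally by fragment:
  CH3OOCCH2 → C:3 H:5 O:2
  CH2 → C:1 H:2
  CH(F) → C:1 H:1 F:1
  CH2Br → C:1 H:2 Br:1
Element totals:
  C: 6
  H: 10
  Br: 1
  F: 1
  O: 2
Molecular formula: C6H10BrFO2.
  M = 6(12.011) + 10(1.008) + 79.904 + 18.998 + 2(15.999)
    = 72.066 + 10.080 + 79.904 + 18.998 + 31.998 = 213.046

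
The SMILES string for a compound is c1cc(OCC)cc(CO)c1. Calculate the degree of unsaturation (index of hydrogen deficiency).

Atom tally by fragment:
  benzene ring core → C:6 H:6
  (− 2 ring H displaced by substituents)
  + OC2H5 → C:2 H:5 O:1
  + CH2OH → C:1 H:3 O:1
Element totals:
  C: 9
  H: 12
  O: 2
Molecular formula: C9H12O2.
DoU = (2C + 2 + N − H − X) / 2 = (2·9 + 2 + 0 − 12 − 0) / 2 = 4.

4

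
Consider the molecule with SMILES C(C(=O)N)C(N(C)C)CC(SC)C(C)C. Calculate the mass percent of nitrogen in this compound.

Atom tally by fragment:
  H2NOCCH2 → C:2 H:4 O:1 N:1
  CH(N(CH3)2) → C:3 H:7 N:1
  CH2 → C:1 H:2
  CH(SCH3) → C:2 H:4 S:1
  CH(CH3) → C:2 H:4
  CH3 → C:1 H:3
Element totals:
  C: 11
  H: 24
  N: 2
  O: 1
  S: 1
Molecular formula: C11H24N2OS.
Molar mass = 232.386 g/mol.
Mass from N: 2 × 14.007 = 28.014 g/mol.
%N = 28.014 / 232.386 × 100 = 12.05%.

12.05%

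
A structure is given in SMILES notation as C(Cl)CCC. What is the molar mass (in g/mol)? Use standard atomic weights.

92.57 g/mol

Atom tally by fragment:
  ClCH2 → C:1 H:2 Cl:1
  CH2 → C:1 H:2
  CH2 → C:1 H:2
  CH3 → C:1 H:3
Element totals:
  C: 4
  H: 9
  Cl: 1
Molecular formula: C4H9Cl.
  M = 4(12.011) + 9(1.008) + 35.45
    = 48.044 + 9.072 + 35.450 = 92.566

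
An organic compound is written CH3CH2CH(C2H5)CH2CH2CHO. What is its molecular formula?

C8H16O

Atom tally by fragment:
  CH3 → C:1 H:3
  CH2 → C:1 H:2
  CH(C2H5) → C:3 H:6
  CH2 → C:1 H:2
  CH2CHO → C:2 H:3 O:1
Element totals:
  C: 8
  H: 16
  O: 1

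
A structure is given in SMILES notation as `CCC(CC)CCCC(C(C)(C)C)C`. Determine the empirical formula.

C7H15

Atom tally by fragment:
  CH3 → C:1 H:3
  CH2 → C:1 H:2
  CH(C2H5) → C:3 H:6
  CH2 → C:1 H:2
  CH2 → C:1 H:2
  CH2 → C:1 H:2
  CH(C(CH3)3) → C:5 H:10
  CH3 → C:1 H:3
Element totals:
  C: 14
  H: 30
Molecular formula: C14H30.
gcd of subscripts = 2; dividing each by 2:
  C: 14/2 = 7
  H: 30/2 = 15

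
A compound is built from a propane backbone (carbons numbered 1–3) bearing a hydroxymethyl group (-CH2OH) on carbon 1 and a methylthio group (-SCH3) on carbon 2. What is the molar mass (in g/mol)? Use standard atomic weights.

Atom tally by fragment:
  HOCH2CH2 → C:2 H:5 O:1
  CH(SCH3) → C:2 H:4 S:1
  CH3 → C:1 H:3
Element totals:
  C: 5
  H: 12
  O: 1
  S: 1
Molecular formula: C5H12OS.
  M = 5(12.011) + 12(1.008) + 15.999 + 32.06
    = 60.055 + 12.096 + 15.999 + 32.060 = 120.210

120.21 g/mol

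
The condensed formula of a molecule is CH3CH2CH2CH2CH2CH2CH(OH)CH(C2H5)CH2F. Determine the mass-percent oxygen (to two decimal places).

8.41%

Element totals:
  C: 11
  H: 23
  F: 1
  O: 1
Molecular formula: C11H23FO.
Molar mass = 190.302 g/mol.
Mass from O: 1 × 15.999 = 15.999 g/mol.
%O = 15.999 / 190.302 × 100 = 8.41%.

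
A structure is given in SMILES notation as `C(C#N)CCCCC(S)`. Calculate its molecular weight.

143.25 g/mol

Atom tally by fragment:
  NCCH2 → C:2 H:2 N:1
  CH2 → C:1 H:2
  CH2 → C:1 H:2
  CH2 → C:1 H:2
  CH2 → C:1 H:2
  CH2SH → C:1 H:3 S:1
Element totals:
  C: 7
  H: 13
  N: 1
  S: 1
Molecular formula: C7H13NS.
  M = 7(12.011) + 13(1.008) + 14.007 + 32.06
    = 84.077 + 13.104 + 14.007 + 32.060 = 143.248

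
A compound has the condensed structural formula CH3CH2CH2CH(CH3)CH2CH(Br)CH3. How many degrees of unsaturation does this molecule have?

Element totals:
  C: 8
  H: 17
  Br: 1
Molecular formula: C8H17Br.
DoU = (2C + 2 + N − H − X) / 2 = (2·8 + 2 + 0 − 17 − 1) / 2 = 0.

0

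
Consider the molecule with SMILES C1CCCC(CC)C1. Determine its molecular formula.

Atom tally by fragment:
  cyclohexane ring core → C:6 H:12
  (− 1 ring H displaced by substituents)
  + C2H5 → C:2 H:5
Element totals:
  C: 8
  H: 16

C8H16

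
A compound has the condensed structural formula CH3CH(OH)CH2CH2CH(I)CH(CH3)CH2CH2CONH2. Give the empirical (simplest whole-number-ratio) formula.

Element totals:
  C: 10
  H: 20
  I: 1
  N: 1
  O: 2
Molecular formula: C10H20INO2.
gcd of subscripts (10, 20, 1, 1, 2) = 1, so the empirical formula equals the molecular formula.

C10H20INO2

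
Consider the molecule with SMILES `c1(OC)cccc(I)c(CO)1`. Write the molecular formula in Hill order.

Atom tally by fragment:
  benzene ring core → C:6 H:6
  (− 3 ring H displaced by substituents)
  + OCH3 → C:1 H:3 O:1
  + I → I:1
  + CH2OH → C:1 H:3 O:1
Element totals:
  C: 8
  H: 9
  I: 1
  O: 2

C8H9IO2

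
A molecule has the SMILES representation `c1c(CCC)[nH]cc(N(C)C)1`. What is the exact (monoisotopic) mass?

Atom tally by fragment:
  pyrrole ring core → C:4 H:5 N:1
  (− 2 ring H displaced by substituents)
  + CH2CH2CH3 → C:3 H:7
  + N(CH3)2 → N:1 C:2 H:6
Element totals:
  C: 9
  H: 16
  N: 2
Molecular formula: C9H16N2.
  M = 9(12.0) + 16(1.007825) + 2(14.003074)
    = 108.000000 + 16.125200 + 28.006148 = 152.131348

152.1313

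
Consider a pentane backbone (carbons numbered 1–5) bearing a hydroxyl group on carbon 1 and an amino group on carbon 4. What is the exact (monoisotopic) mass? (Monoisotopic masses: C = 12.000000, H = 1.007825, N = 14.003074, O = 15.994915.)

103.0997

Atom tally by fragment:
  HOCH2 → C:1 H:3 O:1
  CH2 → C:1 H:2
  CH2 → C:1 H:2
  CH(NH2) → C:1 H:3 N:1
  CH3 → C:1 H:3
Element totals:
  C: 5
  H: 13
  N: 1
  O: 1
Molecular formula: C5H13NO.
  M = 5(12.0) + 13(1.007825) + 14.003074 + 15.994915
    = 60.000000 + 13.101725 + 14.003074 + 15.994915 = 103.099714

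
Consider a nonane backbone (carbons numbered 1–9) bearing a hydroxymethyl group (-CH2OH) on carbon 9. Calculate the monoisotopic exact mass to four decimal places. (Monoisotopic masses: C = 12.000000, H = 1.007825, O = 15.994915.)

158.1671

Atom tally by fragment:
  CH3 → C:1 H:3
  CH2 → C:1 H:2
  CH2 → C:1 H:2
  CH2 → C:1 H:2
  CH2 → C:1 H:2
  CH2 → C:1 H:2
  CH2 → C:1 H:2
  CH2 → C:1 H:2
  CH2CH2OH → C:2 H:5 O:1
Element totals:
  C: 10
  H: 22
  O: 1
Molecular formula: C10H22O.
  M = 10(12.0) + 22(1.007825) + 15.994915
    = 120.000000 + 22.172150 + 15.994915 = 158.167065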